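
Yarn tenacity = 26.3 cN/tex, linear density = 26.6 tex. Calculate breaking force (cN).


Formula: Breaking force = Tenacity * Linear density
F = 26.3 cN/tex * 26.6 tex
F = 699.58 cN

699.58 cN


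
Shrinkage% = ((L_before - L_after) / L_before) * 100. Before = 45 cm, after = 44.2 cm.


Formula: Shrinkage% = ((L_before - L_after) / L_before) * 100
Step 1: Shrinkage = 45 - 44.2 = 0.8 cm
Step 2: Shrinkage% = (0.8 / 45) * 100
Step 3: Shrinkage% = 0.017778 * 100 = 1.7778% ≈ 1.8%

1.8%


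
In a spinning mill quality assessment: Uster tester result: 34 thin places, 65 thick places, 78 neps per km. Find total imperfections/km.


Formula: Total = thin places + thick places + neps
Total = 34 + 65 + 78
Total = 177 imperfections/km

177 imperfections/km


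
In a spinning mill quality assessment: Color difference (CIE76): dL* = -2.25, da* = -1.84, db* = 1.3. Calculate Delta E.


Formula: Delta E = sqrt(dL*^2 + da*^2 + db*^2)
Step 1: dL*^2 = (-2.25)^2 = 5.0625
Step 2: da*^2 = (-1.84)^2 = 3.3856
Step 3: db*^2 = 1.3^2 = 1.69
Step 4: Sum = 5.0625 + 3.3856 + 1.69 = 10.1381
Step 5: Delta E = sqrt(10.1381) = 3.18

3.18 Delta E


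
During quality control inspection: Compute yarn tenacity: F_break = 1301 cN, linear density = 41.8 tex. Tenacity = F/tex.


Formula: Tenacity = Breaking force / Linear density
Tenacity = 1301 cN / 41.8 tex
Tenacity = 31.12 cN/tex

31.12 cN/tex


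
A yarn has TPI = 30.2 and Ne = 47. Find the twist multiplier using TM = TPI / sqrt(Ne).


Formula: TM = TPI / sqrt(Ne)
Step 1: sqrt(Ne) = sqrt(47) = 6.8557
Step 2: TM = 30.2 / 6.8557 = 4.41

4.41 TM


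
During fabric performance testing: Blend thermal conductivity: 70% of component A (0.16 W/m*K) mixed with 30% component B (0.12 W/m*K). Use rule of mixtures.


Formula: Blend property = (fraction_A * property_A) + (fraction_B * property_B)
Step 1: Contribution A = 70/100 * 0.16 W/m*K = 0.112 W/m*K
Step 2: Contribution B = 30/100 * 0.12 W/m*K = 0.036 W/m*K
Step 3: Blend thermal conductivity = 0.112 + 0.036 = 0.148 W/m*K

0.148 W/m*K


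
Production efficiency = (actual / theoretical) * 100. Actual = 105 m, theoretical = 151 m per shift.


Formula: Efficiency% = (Actual output / Theoretical output) * 100
Efficiency% = (105 / 151) * 100
Efficiency% = 0.695364 * 100 = 69.5364% ≈ 69.5%

69.5%


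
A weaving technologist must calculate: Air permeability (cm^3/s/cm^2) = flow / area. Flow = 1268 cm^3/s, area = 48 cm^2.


Formula: Air Permeability = Airflow / Test Area
AP = 1268 cm^3/s / 48 cm^2
AP = 26.4 cm^3/s/cm^2

26.4 cm^3/s/cm^2


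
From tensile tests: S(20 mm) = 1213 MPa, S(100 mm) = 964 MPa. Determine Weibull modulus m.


Formula: m = ln(L1/L2) / ln(S2/S1)
Step 1: ln(L1/L2) = ln(20/100) = -1.60944
Step 2: S2/S1 = 964/1213 = 0.79472
Step 3: ln(S2/S1) = ln(0.79472) = -0.22977
Step 4: m = -1.60944 / -0.22977 = 7.00

7.00 (Weibull m)


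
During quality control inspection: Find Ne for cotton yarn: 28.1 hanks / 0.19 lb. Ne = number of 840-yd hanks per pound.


Formula: Ne = hanks / mass_lb
Substituting: Ne = 28.1 / 0.19
Ne = 147.9

147.9 Ne


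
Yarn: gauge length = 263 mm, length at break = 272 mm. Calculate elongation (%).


Formula: Elongation (%) = ((L_break - L0) / L0) * 100
Step 1: Extension = 272 - 263 = 9 mm
Step 2: Elongation = (9 / 263) * 100
Step 3: Elongation = 0.034221 * 100 = 3.4221% ≈ 3.4%

3.4%


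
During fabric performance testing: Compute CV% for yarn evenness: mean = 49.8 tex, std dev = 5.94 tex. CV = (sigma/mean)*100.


Formula: CV% = (standard deviation / mean) * 100
Step 1: Ratio = 5.94 / 49.8 = 0.119277
Step 2: CV% = 0.119277 * 100 = 11.9277% ≈ 11.9%

11.9%


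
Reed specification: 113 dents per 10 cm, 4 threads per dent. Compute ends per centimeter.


Formula: EPC = (dents per 10 cm * ends per dent) / 10
Step 1: Total ends per 10 cm = 113 * 4 = 452
Step 2: EPC = 452 / 10 = 45.2 ends/cm

45.2 ends/cm


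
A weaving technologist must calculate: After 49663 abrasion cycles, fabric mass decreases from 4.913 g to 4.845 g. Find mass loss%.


Formula: Mass loss% = ((m_before - m_after) / m_before) * 100
Step 1: Mass loss = 4.913 - 4.845 = 0.068 g
Step 2: Ratio = 0.068 / 4.913 = 0.0138408
Step 3: Mass loss% = 0.0138408 * 100 = 1.38408% ≈ 1.38%

1.38%


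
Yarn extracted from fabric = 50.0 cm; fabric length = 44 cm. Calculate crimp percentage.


Formula: Crimp% = ((L_yarn - L_fabric) / L_fabric) * 100
Step 1: Extension = 50.0 - 44 = 6.0 cm
Step 2: Crimp% = (6.0 / 44) * 100
Step 3: Crimp% = 0.136364 * 100 = 13.6364% ≈ 13.6%

13.6%


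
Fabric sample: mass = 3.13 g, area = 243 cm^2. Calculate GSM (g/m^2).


Formula: GSM = mass_g / area_m2
Step 1: Convert area: 243 cm^2 = 243 / 10000 = 0.0243 m^2
Step 2: GSM = 3.13 g / 0.0243 m^2 = 128.8 g/m^2

128.8 g/m^2


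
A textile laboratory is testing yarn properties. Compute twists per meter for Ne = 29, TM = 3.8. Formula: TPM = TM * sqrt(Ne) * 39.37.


Formula: TPM = TM * sqrt(Ne) * 39.37
Step 1: sqrt(Ne) = sqrt(29) = 5.3852
Step 2: TM * sqrt(Ne) = 3.8 * 5.3852 = 20.4638
Step 3: TPM = 20.4638 * 39.37 = 806 twists/m

806 twists/m


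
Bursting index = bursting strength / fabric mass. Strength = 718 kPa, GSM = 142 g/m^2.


Formula: Bursting Index = Bursting Strength / Fabric GSM
BI = 718 kPa / 142 g/m^2
BI = 5.056 kPa/(g/m^2)

5.056 kPa/(g/m^2)


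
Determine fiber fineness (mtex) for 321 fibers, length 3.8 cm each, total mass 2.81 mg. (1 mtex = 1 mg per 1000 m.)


Formula: fineness (mtex) = mass (mg) / total length (km) = (mass_mg / total_length_m) * 1000
Step 1: Convert fiber length: 3.8 cm = 0.038 m
Step 2: Total fiber length = 321 * 0.038 = 12.198 m
Step 3: Linear density = 2.81 mg / 12.198 m = 0.2304 mg/m
Step 4: fineness = 0.2304 * 1000 = 230.4 mtex

230.4 mtex


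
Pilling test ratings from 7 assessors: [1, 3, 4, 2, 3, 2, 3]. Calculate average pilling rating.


Formula: Mean = sum / count
Sum = 1 + 3 + 4 + 2 + 3 + 2 + 3 = 18
Mean = 18 / 7 = 2.6

2.6


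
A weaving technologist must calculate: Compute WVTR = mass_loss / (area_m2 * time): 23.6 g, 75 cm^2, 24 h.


Formula: WVTR = mass_loss / (area * time)
Step 1: Convert area: 75 cm^2 = 0.0075 m^2
Step 2: WVTR = 23.6 g / (0.0075 m^2 * 24 h)
Step 3: WVTR = 23.6 / 0.18 = 131.1 g/m^2/h

131.1 g/m^2/h


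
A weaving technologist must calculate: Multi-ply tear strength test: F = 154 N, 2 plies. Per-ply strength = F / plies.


Formula: Per-ply strength = Total force / Number of plies
Per-ply = 154 N / 2
Per-ply = 77 N

77 N


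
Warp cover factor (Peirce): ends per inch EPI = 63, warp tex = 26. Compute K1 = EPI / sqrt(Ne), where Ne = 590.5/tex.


Formula: K1 = EPI / sqrt(Ne), with Ne = 590.5 / tex_warp
Step 1: Ne = 590.5 / 26 = 22.712
Step 2: sqrt(Ne) = sqrt(22.712) = 4.7657
Step 3: K1 = 63 / 4.7657 = 13.2

13.2


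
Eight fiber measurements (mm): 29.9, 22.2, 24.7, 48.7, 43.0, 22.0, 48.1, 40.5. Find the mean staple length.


Formula: Mean = sum of lengths / count
Sum = 29.9 + 22.2 + 24.7 + 48.7 + 43.0 + 22.0 + 48.1 + 40.5
Sum = 279.1 mm
Mean = 279.1 / 8 = 34.89 mm

34.89 mm


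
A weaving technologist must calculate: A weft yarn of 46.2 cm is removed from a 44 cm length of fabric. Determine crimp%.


Formula: Crimp% = ((L_yarn - L_fabric) / L_fabric) * 100
Step 1: Extension = 46.2 - 44 = 2.2 cm
Step 2: Crimp% = (2.2 / 44) * 100
Step 3: Crimp% = 0.05 * 100 = 5.0%

5.0%


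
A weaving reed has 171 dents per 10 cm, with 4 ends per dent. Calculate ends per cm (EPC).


Formula: EPC = (dents per 10 cm * ends per dent) / 10
Step 1: Total ends per 10 cm = 171 * 4 = 684
Step 2: EPC = 684 / 10 = 68.4 ends/cm

68.4 ends/cm


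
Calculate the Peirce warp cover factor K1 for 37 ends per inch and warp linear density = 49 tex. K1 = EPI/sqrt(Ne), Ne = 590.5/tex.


Formula: K1 = EPI / sqrt(Ne), with Ne = 590.5 / tex_warp
Step 1: Ne = 590.5 / 49 = 12.051
Step 2: sqrt(Ne) = sqrt(12.051) = 3.4715
Step 3: K1 = 37 / 3.4715 = 10.7

10.7


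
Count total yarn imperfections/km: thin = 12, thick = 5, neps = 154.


Formula: Total = thin places + thick places + neps
Total = 12 + 5 + 154
Total = 171 imperfections/km

171 imperfections/km


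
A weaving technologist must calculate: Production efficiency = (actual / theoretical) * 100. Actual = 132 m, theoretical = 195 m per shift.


Formula: Efficiency% = (Actual output / Theoretical output) * 100
Efficiency% = (132 / 195) * 100
Efficiency% = 0.676923 * 100 = 67.6923% ≈ 67.7%

67.7%


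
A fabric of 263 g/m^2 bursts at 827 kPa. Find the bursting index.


Formula: Bursting Index = Bursting Strength / Fabric GSM
BI = 827 kPa / 263 g/m^2
BI = 3.144 kPa/(g/m^2)

3.144 kPa/(g/m^2)


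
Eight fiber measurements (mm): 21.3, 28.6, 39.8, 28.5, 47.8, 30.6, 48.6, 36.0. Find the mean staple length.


Formula: Mean = sum of lengths / count
Sum = 21.3 + 28.6 + 39.8 + 28.5 + 47.8 + 30.6 + 48.6 + 36.0
Sum = 281.2 mm
Mean = 281.2 / 8 = 35.15 mm

35.15 mm


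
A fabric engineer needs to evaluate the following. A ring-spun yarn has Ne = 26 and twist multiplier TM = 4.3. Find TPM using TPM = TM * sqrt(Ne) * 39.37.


Formula: TPM = TM * sqrt(Ne) * 39.37
Step 1: sqrt(Ne) = sqrt(26) = 5.099
Step 2: TM * sqrt(Ne) = 4.3 * 5.099 = 21.9257
Step 3: TPM = 21.9257 * 39.37 = 863 twists/m

863 twists/m


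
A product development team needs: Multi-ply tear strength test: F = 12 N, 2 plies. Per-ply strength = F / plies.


Formula: Per-ply strength = Total force / Number of plies
Per-ply = 12 N / 2
Per-ply = 6 N

6 N


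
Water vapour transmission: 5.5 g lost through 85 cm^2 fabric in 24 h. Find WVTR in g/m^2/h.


Formula: WVTR = mass_loss / (area * time)
Step 1: Convert area: 85 cm^2 = 0.0085 m^2
Step 2: WVTR = 5.5 g / (0.0085 m^2 * 24 h)
Step 3: WVTR = 5.5 / 0.204 = 27.0 g/m^2/h

27.0 g/m^2/h


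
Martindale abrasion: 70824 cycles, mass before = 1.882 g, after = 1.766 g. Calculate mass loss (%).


Formula: Mass loss% = ((m_before - m_after) / m_before) * 100
Step 1: Mass loss = 1.882 - 1.766 = 0.116 g
Step 2: Ratio = 0.116 / 1.882 = 0.0616366
Step 3: Mass loss% = 0.0616366 * 100 = 6.16366% ≈ 6.16%

6.16%


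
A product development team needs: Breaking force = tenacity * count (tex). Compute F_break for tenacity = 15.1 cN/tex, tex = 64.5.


Formula: Breaking force = Tenacity * Linear density
F = 15.1 cN/tex * 64.5 tex
F = 973.95 cN

973.95 cN


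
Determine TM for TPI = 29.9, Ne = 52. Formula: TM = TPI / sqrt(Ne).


Formula: TM = TPI / sqrt(Ne)
Step 1: sqrt(Ne) = sqrt(52) = 7.2111
Step 2: TM = 29.9 / 7.2111 = 4.15

4.15 TM


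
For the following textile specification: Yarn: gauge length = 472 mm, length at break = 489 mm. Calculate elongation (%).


Formula: Elongation (%) = ((L_break - L0) / L0) * 100
Step 1: Extension = 489 - 472 = 17 mm
Step 2: Elongation = (17 / 472) * 100
Step 3: Elongation = 0.036017 * 100 = 3.6017% ≈ 3.6%

3.6%


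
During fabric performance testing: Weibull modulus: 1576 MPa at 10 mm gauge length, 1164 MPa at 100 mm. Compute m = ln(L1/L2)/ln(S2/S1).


Formula: m = ln(L1/L2) / ln(S2/S1)
Step 1: ln(L1/L2) = ln(10/100) = -2.30259
Step 2: S2/S1 = 1164/1576 = 0.73858
Step 3: ln(S2/S1) = ln(0.73858) = -0.30303
Step 4: m = -2.30259 / -0.30303 = 7.60

7.60 (Weibull m)


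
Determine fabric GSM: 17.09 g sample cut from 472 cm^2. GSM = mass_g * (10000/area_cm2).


Formula: GSM = mass_g / area_m2
Step 1: Convert area: 472 cm^2 = 472 / 10000 = 0.0472 m^2
Step 2: GSM = 17.09 g / 0.0472 m^2 = 362.1 g/m^2

362.1 g/m^2


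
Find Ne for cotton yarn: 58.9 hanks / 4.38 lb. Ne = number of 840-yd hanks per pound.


Formula: Ne = hanks / mass_lb
Substituting: Ne = 58.9 / 4.38
Ne = 13.4

13.4 Ne


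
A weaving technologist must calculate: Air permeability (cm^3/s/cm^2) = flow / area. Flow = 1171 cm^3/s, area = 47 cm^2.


Formula: Air Permeability = Airflow / Test Area
AP = 1171 cm^3/s / 47 cm^2
AP = 24.9 cm^3/s/cm^2

24.9 cm^3/s/cm^2


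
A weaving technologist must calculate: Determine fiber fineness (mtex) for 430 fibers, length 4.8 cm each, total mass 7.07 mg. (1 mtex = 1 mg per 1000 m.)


Formula: fineness (mtex) = mass (mg) / total length (km) = (mass_mg / total_length_m) * 1000
Step 1: Convert fiber length: 4.8 cm = 0.048 m
Step 2: Total fiber length = 430 * 0.048 = 20.64 m
Step 3: Linear density = 7.07 mg / 20.64 m = 0.3425 mg/m
Step 4: fineness = 0.3425 * 1000 = 342.5 mtex

342.5 mtex


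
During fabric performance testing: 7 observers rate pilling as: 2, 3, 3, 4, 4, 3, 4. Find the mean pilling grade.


Formula: Mean = sum / count
Sum = 2 + 3 + 3 + 4 + 4 + 3 + 4 = 23
Mean = 23 / 7 = 3.3

3.3


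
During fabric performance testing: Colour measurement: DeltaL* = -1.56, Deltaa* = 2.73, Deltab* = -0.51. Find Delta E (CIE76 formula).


Formula: Delta E = sqrt(dL*^2 + da*^2 + db*^2)
Step 1: dL*^2 = (-1.56)^2 = 2.4336
Step 2: da*^2 = 2.73^2 = 7.4529
Step 3: db*^2 = (-0.51)^2 = 0.2601
Step 4: Sum = 2.4336 + 7.4529 + 0.2601 = 10.1466
Step 5: Delta E = sqrt(10.1466) = 3.19

3.19 Delta E


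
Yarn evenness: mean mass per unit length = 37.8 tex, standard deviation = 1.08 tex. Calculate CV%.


Formula: CV% = (standard deviation / mean) * 100
Step 1: Ratio = 1.08 / 37.8 = 0.028571
Step 2: CV% = 0.028571 * 100 = 2.8571% ≈ 2.9%

2.9%


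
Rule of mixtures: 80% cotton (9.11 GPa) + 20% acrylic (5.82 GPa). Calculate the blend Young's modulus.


Formula: Blend property = (fraction_A * property_A) + (fraction_B * property_B)
Step 1: Contribution A = 80/100 * 9.11 GPa = 7.288 GPa
Step 2: Contribution B = 20/100 * 5.82 GPa = 1.164 GPa
Step 3: Blend Young's modulus = 7.288 + 1.164 = 8.452 GPa

8.452 GPa


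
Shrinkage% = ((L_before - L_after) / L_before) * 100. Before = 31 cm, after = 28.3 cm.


Formula: Shrinkage% = ((L_before - L_after) / L_before) * 100
Step 1: Shrinkage = 31 - 28.3 = 2.7 cm
Step 2: Shrinkage% = (2.7 / 31) * 100
Step 3: Shrinkage% = 0.087097 * 100 = 8.7097% ≈ 8.7%

8.7%


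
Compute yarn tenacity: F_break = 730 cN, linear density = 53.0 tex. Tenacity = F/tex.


Formula: Tenacity = Breaking force / Linear density
Tenacity = 730 cN / 53.0 tex
Tenacity = 13.77 cN/tex

13.77 cN/tex


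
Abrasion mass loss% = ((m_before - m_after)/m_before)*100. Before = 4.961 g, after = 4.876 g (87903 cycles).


Formula: Mass loss% = ((m_before - m_after) / m_before) * 100
Step 1: Mass loss = 4.961 - 4.876 = 0.085 g
Step 2: Ratio = 0.085 / 4.961 = 0.0171336
Step 3: Mass loss% = 0.0171336 * 100 = 1.71336% ≈ 1.71%

1.71%


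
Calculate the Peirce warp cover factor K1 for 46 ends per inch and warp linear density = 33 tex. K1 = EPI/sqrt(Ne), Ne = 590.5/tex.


Formula: K1 = EPI / sqrt(Ne), with Ne = 590.5 / tex_warp
Step 1: Ne = 590.5 / 33 = 17.894
Step 2: sqrt(Ne) = sqrt(17.894) = 4.2301
Step 3: K1 = 46 / 4.2301 = 10.9

10.9


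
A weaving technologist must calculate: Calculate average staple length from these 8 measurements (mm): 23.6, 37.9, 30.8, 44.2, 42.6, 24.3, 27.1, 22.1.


Formula: Mean = sum of lengths / count
Sum = 23.6 + 37.9 + 30.8 + 44.2 + 42.6 + 24.3 + 27.1 + 22.1
Sum = 252.6 mm
Mean = 252.6 / 8 = 31.58 mm

31.58 mm


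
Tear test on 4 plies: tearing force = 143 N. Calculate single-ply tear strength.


Formula: Per-ply strength = Total force / Number of plies
Per-ply = 143 N / 4
Per-ply = 35.75 N

35.75 N


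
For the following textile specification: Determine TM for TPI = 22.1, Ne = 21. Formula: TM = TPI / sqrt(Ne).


Formula: TM = TPI / sqrt(Ne)
Step 1: sqrt(Ne) = sqrt(21) = 4.5826
Step 2: TM = 22.1 / 4.5826 = 4.82

4.82 TM


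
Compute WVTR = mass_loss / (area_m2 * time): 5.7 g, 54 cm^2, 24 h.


Formula: WVTR = mass_loss / (area * time)
Step 1: Convert area: 54 cm^2 = 0.0054 m^2
Step 2: WVTR = 5.7 g / (0.0054 m^2 * 24 h)
Step 3: WVTR = 5.7 / 0.1296 = 44.0 g/m^2/h

44.0 g/m^2/h


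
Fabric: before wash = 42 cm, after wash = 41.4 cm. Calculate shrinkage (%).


Formula: Shrinkage% = ((L_before - L_after) / L_before) * 100
Step 1: Shrinkage = 42 - 41.4 = 0.6 cm
Step 2: Shrinkage% = (0.6 / 42) * 100
Step 3: Shrinkage% = 0.014286 * 100 = 1.4286% ≈ 1.4%

1.4%


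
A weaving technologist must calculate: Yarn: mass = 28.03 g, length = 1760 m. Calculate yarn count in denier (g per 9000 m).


Formula: den = (mass_g / length_m) * 9000
Substituting: den = (28.03 / 1760) * 9000
Intermediate: 28.03 / 1760 = 0.01592614 g/m
den = 0.01592614 * 9000 = 143.3 denier

143.3 denier


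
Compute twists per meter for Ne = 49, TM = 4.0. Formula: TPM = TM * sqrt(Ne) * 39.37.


Formula: TPM = TM * sqrt(Ne) * 39.37
Step 1: sqrt(Ne) = sqrt(49) = 7
Step 2: TM * sqrt(Ne) = 4.0 * 7 = 28
Step 3: TPM = 28 * 39.37 = 1102 twists/m

1102 twists/m


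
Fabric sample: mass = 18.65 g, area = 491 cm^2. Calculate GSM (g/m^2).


Formula: GSM = mass_g / area_m2
Step 1: Convert area: 491 cm^2 = 491 / 10000 = 0.0491 m^2
Step 2: GSM = 18.65 g / 0.0491 m^2 = 379.8 g/m^2

379.8 g/m^2


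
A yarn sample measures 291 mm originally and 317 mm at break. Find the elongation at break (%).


Formula: Elongation (%) = ((L_break - L0) / L0) * 100
Step 1: Extension = 317 - 291 = 26 mm
Step 2: Elongation = (26 / 291) * 100
Step 3: Elongation = 0.089347 * 100 = 8.9347% ≈ 8.9%

8.9%


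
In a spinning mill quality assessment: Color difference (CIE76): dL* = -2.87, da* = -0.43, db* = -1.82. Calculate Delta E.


Formula: Delta E = sqrt(dL*^2 + da*^2 + db*^2)
Step 1: dL*^2 = (-2.87)^2 = 8.2369
Step 2: da*^2 = (-0.43)^2 = 0.1849
Step 3: db*^2 = (-1.82)^2 = 3.3124
Step 4: Sum = 8.2369 + 0.1849 + 3.3124 = 11.7342
Step 5: Delta E = sqrt(11.7342) = 3.43

3.43 Delta E


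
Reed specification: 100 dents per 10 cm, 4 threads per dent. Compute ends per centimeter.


Formula: EPC = (dents per 10 cm * ends per dent) / 10
Step 1: Total ends per 10 cm = 100 * 4 = 400
Step 2: EPC = 400 / 10 = 40.0 ends/cm

40.0 ends/cm


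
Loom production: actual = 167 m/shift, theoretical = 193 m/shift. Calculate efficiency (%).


Formula: Efficiency% = (Actual output / Theoretical output) * 100
Efficiency% = (167 / 193) * 100
Efficiency% = 0.865285 * 100 = 86.5285% ≈ 86.5%

86.5%


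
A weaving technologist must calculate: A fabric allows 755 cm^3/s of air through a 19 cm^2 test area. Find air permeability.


Formula: Air Permeability = Airflow / Test Area
AP = 755 cm^3/s / 19 cm^2
AP = 39.7 cm^3/s/cm^2

39.7 cm^3/s/cm^2


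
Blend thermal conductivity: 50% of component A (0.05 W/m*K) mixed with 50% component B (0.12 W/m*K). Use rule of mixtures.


Formula: Blend property = (fraction_A * property_A) + (fraction_B * property_B)
Step 1: Contribution A = 50/100 * 0.05 W/m*K = 0.025 W/m*K
Step 2: Contribution B = 50/100 * 0.12 W/m*K = 0.06 W/m*K
Step 3: Blend thermal conductivity = 0.025 + 0.06 = 0.085 W/m*K

0.085 W/m*K


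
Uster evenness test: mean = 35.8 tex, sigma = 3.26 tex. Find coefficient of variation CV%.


Formula: CV% = (standard deviation / mean) * 100
Step 1: Ratio = 3.26 / 35.8 = 0.091061
Step 2: CV% = 0.091061 * 100 = 9.1061% ≈ 9.1%

9.1%


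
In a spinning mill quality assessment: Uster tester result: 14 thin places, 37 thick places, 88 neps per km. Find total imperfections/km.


Formula: Total = thin places + thick places + neps
Total = 14 + 37 + 88
Total = 139 imperfections/km

139 imperfections/km


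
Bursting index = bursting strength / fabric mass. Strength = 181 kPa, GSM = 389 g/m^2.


Formula: Bursting Index = Bursting Strength / Fabric GSM
BI = 181 kPa / 389 g/m^2
BI = 0.465 kPa/(g/m^2)

0.465 kPa/(g/m^2)


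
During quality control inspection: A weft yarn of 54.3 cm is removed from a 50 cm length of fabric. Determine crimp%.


Formula: Crimp% = ((L_yarn - L_fabric) / L_fabric) * 100
Step 1: Extension = 54.3 - 50 = 4.3 cm
Step 2: Crimp% = (4.3 / 50) * 100
Step 3: Crimp% = 0.086 * 100 = 8.6%

8.6%


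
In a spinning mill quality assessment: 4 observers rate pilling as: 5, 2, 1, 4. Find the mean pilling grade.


Formula: Mean = sum / count
Sum = 5 + 2 + 1 + 4 = 12
Mean = 12 / 4 = 3.0

3.0


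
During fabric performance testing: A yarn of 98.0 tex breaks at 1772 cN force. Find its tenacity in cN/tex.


Formula: Tenacity = Breaking force / Linear density
Tenacity = 1772 cN / 98.0 tex
Tenacity = 18.08 cN/tex

18.08 cN/tex


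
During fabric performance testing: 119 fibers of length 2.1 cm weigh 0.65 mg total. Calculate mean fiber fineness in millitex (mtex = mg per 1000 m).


Formula: fineness (mtex) = mass (mg) / total length (km) = (mass_mg / total_length_m) * 1000
Step 1: Convert fiber length: 2.1 cm = 0.021 m
Step 2: Total fiber length = 119 * 0.021 = 2.499 m
Step 3: Linear density = 0.65 mg / 2.499 m = 0.2601 mg/m
Step 4: fineness = 0.2601 * 1000 = 260.1 mtex

260.1 mtex


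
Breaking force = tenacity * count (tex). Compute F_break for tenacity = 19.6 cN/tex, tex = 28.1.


Formula: Breaking force = Tenacity * Linear density
F = 19.6 cN/tex * 28.1 tex
F = 550.76 cN

550.76 cN


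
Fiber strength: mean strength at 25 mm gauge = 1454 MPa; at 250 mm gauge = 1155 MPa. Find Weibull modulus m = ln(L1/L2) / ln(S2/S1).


Formula: m = ln(L1/L2) / ln(S2/S1)
Step 1: ln(L1/L2) = ln(25/250) = -2.30259
Step 2: S2/S1 = 1155/1454 = 0.79436
Step 3: ln(S2/S1) = ln(0.79436) = -0.23022
Step 4: m = -2.30259 / -0.23022 = 10.00

10.00 (Weibull m)


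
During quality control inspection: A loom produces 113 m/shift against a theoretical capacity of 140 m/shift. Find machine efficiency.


Formula: Efficiency% = (Actual output / Theoretical output) * 100
Efficiency% = (113 / 140) * 100
Efficiency% = 0.807143 * 100 = 80.7143% ≈ 80.7%

80.7%


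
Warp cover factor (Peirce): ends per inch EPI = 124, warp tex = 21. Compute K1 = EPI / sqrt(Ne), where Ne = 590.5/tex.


Formula: K1 = EPI / sqrt(Ne), with Ne = 590.5 / tex_warp
Step 1: Ne = 590.5 / 21 = 28.119
Step 2: sqrt(Ne) = sqrt(28.119) = 5.3027
Step 3: K1 = 124 / 5.3027 = 23.4

23.4


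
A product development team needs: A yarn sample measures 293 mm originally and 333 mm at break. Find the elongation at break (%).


Formula: Elongation (%) = ((L_break - L0) / L0) * 100
Step 1: Extension = 333 - 293 = 40 mm
Step 2: Elongation = (40 / 293) * 100
Step 3: Elongation = 0.136519 * 100 = 13.6519% ≈ 13.7%

13.7%


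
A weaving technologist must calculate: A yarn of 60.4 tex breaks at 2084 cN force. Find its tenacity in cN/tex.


Formula: Tenacity = Breaking force / Linear density
Tenacity = 2084 cN / 60.4 tex
Tenacity = 34.50 cN/tex

34.50 cN/tex


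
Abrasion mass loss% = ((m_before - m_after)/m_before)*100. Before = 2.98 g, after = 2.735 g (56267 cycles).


Formula: Mass loss% = ((m_before - m_after) / m_before) * 100
Step 1: Mass loss = 2.98 - 2.735 = 0.245 g
Step 2: Ratio = 0.245 / 2.98 = 0.0822148
Step 3: Mass loss% = 0.0822148 * 100 = 8.22148% ≈ 8.22%

8.22%


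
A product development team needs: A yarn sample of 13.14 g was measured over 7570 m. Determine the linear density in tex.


Formula: Tex = (mass_g / length_m) * 1000
Substituting: Tex = (13.14 / 7570) * 1000
Intermediate: 13.14 / 7570 = 0.0017358 g/m
Tex = 0.0017358 * 1000 = 1.74 tex

1.74 tex


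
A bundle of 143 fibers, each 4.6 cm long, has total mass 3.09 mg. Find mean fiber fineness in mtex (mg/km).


Formula: fineness (mtex) = mass (mg) / total length (km) = (mass_mg / total_length_m) * 1000
Step 1: Convert fiber length: 4.6 cm = 0.046 m
Step 2: Total fiber length = 143 * 0.046 = 6.578 m
Step 3: Linear density = 3.09 mg / 6.578 m = 0.4697 mg/m
Step 4: fineness = 0.4697 * 1000 = 469.7 mtex

469.7 mtex


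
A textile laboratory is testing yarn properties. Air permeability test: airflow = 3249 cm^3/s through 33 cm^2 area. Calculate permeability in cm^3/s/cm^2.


Formula: Air Permeability = Airflow / Test Area
AP = 3249 cm^3/s / 33 cm^2
AP = 98.5 cm^3/s/cm^2

98.5 cm^3/s/cm^2


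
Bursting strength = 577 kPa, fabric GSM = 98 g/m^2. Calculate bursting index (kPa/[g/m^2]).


Formula: Bursting Index = Bursting Strength / Fabric GSM
BI = 577 kPa / 98 g/m^2
BI = 5.888 kPa/(g/m^2)

5.888 kPa/(g/m^2)


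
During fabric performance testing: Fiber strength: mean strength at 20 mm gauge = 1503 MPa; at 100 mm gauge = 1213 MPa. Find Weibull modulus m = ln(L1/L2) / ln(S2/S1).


Formula: m = ln(L1/L2) / ln(S2/S1)
Step 1: ln(L1/L2) = ln(20/100) = -1.60944
Step 2: S2/S1 = 1213/1503 = 0.80705
Step 3: ln(S2/S1) = ln(0.80705) = -0.21437
Step 4: m = -1.60944 / -0.21437 = 7.51

7.51 (Weibull m)


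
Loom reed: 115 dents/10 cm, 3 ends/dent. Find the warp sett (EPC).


Formula: EPC = (dents per 10 cm * ends per dent) / 10
Step 1: Total ends per 10 cm = 115 * 3 = 345
Step 2: EPC = 345 / 10 = 34.5 ends/cm

34.5 ends/cm


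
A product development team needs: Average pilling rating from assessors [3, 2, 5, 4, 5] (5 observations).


Formula: Mean = sum / count
Sum = 3 + 2 + 5 + 4 + 5 = 19
Mean = 19 / 5 = 3.8

3.8


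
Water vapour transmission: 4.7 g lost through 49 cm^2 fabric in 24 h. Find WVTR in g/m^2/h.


Formula: WVTR = mass_loss / (area * time)
Step 1: Convert area: 49 cm^2 = 0.0049 m^2
Step 2: WVTR = 4.7 g / (0.0049 m^2 * 24 h)
Step 3: WVTR = 4.7 / 0.1176 = 40.0 g/m^2/h

40.0 g/m^2/h


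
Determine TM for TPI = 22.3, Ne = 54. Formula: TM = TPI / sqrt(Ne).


Formula: TM = TPI / sqrt(Ne)
Step 1: sqrt(Ne) = sqrt(54) = 7.3485
Step 2: TM = 22.3 / 7.3485 = 3.03

3.03 TM


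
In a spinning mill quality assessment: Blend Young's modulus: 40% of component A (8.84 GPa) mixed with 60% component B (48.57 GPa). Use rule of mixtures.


Formula: Blend property = (fraction_A * property_A) + (fraction_B * property_B)
Step 1: Contribution A = 40/100 * 8.84 GPa = 3.536 GPa
Step 2: Contribution B = 60/100 * 48.57 GPa = 29.142 GPa
Step 3: Blend Young's modulus = 3.536 + 29.142 = 32.678 GPa

32.678 GPa


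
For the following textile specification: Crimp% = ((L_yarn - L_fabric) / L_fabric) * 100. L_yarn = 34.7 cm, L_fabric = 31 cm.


Formula: Crimp% = ((L_yarn - L_fabric) / L_fabric) * 100
Step 1: Extension = 34.7 - 31 = 3.7 cm
Step 2: Crimp% = (3.7 / 31) * 100
Step 3: Crimp% = 0.119355 * 100 = 11.9355% ≈ 11.9%

11.9%


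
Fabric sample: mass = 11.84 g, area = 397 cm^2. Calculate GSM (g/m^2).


Formula: GSM = mass_g / area_m2
Step 1: Convert area: 397 cm^2 = 397 / 10000 = 0.0397 m^2
Step 2: GSM = 11.84 g / 0.0397 m^2 = 298.2 g/m^2

298.2 g/m^2


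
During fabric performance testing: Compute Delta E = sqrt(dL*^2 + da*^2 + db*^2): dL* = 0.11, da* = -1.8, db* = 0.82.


Formula: Delta E = sqrt(dL*^2 + da*^2 + db*^2)
Step 1: dL*^2 = 0.11^2 = 0.0121
Step 2: da*^2 = (-1.8)^2 = 3.24
Step 3: db*^2 = 0.82^2 = 0.6724
Step 4: Sum = 0.0121 + 3.24 + 0.6724 = 3.9245
Step 5: Delta E = sqrt(3.9245) = 1.98

1.98 Delta E


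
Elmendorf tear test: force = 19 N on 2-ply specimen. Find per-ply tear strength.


Formula: Per-ply strength = Total force / Number of plies
Per-ply = 19 N / 2
Per-ply = 9.5 N

9.5 N


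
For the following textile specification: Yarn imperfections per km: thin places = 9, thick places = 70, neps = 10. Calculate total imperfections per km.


Formula: Total = thin places + thick places + neps
Total = 9 + 70 + 10
Total = 89 imperfections/km

89 imperfections/km


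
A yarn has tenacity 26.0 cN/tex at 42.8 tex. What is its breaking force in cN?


Formula: Breaking force = Tenacity * Linear density
F = 26.0 cN/tex * 42.8 tex
F = 1112.80 cN

1112.80 cN


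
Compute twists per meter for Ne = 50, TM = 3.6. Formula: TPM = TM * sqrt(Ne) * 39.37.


Formula: TPM = TM * sqrt(Ne) * 39.37
Step 1: sqrt(Ne) = sqrt(50) = 7.0711
Step 2: TM * sqrt(Ne) = 3.6 * 7.0711 = 25.456
Step 3: TPM = 25.456 * 39.37 = 1002 twists/m

1002 twists/m


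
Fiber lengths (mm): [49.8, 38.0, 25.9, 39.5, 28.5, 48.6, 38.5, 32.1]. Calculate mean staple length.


Formula: Mean = sum of lengths / count
Sum = 49.8 + 38.0 + 25.9 + 39.5 + 28.5 + 48.6 + 38.5 + 32.1
Sum = 300.9 mm
Mean = 300.9 / 8 = 37.61 mm

37.61 mm


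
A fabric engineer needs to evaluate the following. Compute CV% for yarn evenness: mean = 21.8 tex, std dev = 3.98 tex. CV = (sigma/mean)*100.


Formula: CV% = (standard deviation / mean) * 100
Step 1: Ratio = 3.98 / 21.8 = 0.182569
Step 2: CV% = 0.182569 * 100 = 18.2569% ≈ 18.3%

18.3%


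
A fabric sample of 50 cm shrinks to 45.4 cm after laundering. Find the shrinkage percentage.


Formula: Shrinkage% = ((L_before - L_after) / L_before) * 100
Step 1: Shrinkage = 50 - 45.4 = 4.6 cm
Step 2: Shrinkage% = (4.6 / 50) * 100
Step 3: Shrinkage% = 0.092 * 100 = 9.2%

9.2%


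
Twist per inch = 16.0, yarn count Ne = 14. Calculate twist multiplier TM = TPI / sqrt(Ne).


Formula: TM = TPI / sqrt(Ne)
Step 1: sqrt(Ne) = sqrt(14) = 3.7417
Step 2: TM = 16.0 / 3.7417 = 4.28

4.28 TM


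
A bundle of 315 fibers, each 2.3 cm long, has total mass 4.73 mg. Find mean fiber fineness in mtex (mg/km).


Formula: fineness (mtex) = mass (mg) / total length (km) = (mass_mg / total_length_m) * 1000
Step 1: Convert fiber length: 2.3 cm = 0.023 m
Step 2: Total fiber length = 315 * 0.023 = 7.245 m
Step 3: Linear density = 4.73 mg / 7.245 m = 0.6529 mg/m
Step 4: fineness = 0.6529 * 1000 = 652.9 mtex

652.9 mtex


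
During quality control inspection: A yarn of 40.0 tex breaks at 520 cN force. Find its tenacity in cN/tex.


Formula: Tenacity = Breaking force / Linear density
Tenacity = 520 cN / 40.0 tex
Tenacity = 13.00 cN/tex

13.00 cN/tex


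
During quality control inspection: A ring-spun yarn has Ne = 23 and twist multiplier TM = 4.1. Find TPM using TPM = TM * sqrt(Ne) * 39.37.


Formula: TPM = TM * sqrt(Ne) * 39.37
Step 1: sqrt(Ne) = sqrt(23) = 4.7958
Step 2: TM * sqrt(Ne) = 4.1 * 4.7958 = 19.6628
Step 3: TPM = 19.6628 * 39.37 = 774 twists/m

774 twists/m


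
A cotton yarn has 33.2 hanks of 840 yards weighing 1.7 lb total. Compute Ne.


Formula: Ne = hanks / mass_lb
Substituting: Ne = 33.2 / 1.7
Ne = 19.5

19.5 Ne


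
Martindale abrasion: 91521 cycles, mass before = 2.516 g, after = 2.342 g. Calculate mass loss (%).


Formula: Mass loss% = ((m_before - m_after) / m_before) * 100
Step 1: Mass loss = 2.516 - 2.342 = 0.174 g
Step 2: Ratio = 0.174 / 2.516 = 0.0691574
Step 3: Mass loss% = 0.0691574 * 100 = 6.91574% ≈ 6.92%

6.92%


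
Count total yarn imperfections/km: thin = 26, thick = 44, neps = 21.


Formula: Total = thin places + thick places + neps
Total = 26 + 44 + 21
Total = 91 imperfections/km

91 imperfections/km


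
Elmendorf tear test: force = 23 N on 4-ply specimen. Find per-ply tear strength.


Formula: Per-ply strength = Total force / Number of plies
Per-ply = 23 N / 4
Per-ply = 5.75 N

5.75 N


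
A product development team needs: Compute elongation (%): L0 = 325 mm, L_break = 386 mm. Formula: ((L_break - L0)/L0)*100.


Formula: Elongation (%) = ((L_break - L0) / L0) * 100
Step 1: Extension = 386 - 325 = 61 mm
Step 2: Elongation = (61 / 325) * 100
Step 3: Elongation = 0.187692 * 100 = 18.7692% ≈ 18.8%

18.8%


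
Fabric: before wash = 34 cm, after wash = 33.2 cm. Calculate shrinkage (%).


Formula: Shrinkage% = ((L_before - L_after) / L_before) * 100
Step 1: Shrinkage = 34 - 33.2 = 0.8 cm
Step 2: Shrinkage% = (0.8 / 34) * 100
Step 3: Shrinkage% = 0.023529 * 100 = 2.3529% ≈ 2.4%

2.4%


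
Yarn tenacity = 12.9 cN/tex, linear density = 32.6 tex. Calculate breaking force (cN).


Formula: Breaking force = Tenacity * Linear density
F = 12.9 cN/tex * 32.6 tex
F = 420.54 cN

420.54 cN


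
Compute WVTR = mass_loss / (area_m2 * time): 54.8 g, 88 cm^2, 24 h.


Formula: WVTR = mass_loss / (area * time)
Step 1: Convert area: 88 cm^2 = 0.0088 m^2
Step 2: WVTR = 54.8 g / (0.0088 m^2 * 24 h)
Step 3: WVTR = 54.8 / 0.2112 = 259.5 g/m^2/h

259.5 g/m^2/h


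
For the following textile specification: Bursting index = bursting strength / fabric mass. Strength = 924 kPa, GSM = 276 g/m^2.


Formula: Bursting Index = Bursting Strength / Fabric GSM
BI = 924 kPa / 276 g/m^2
BI = 3.348 kPa/(g/m^2)

3.348 kPa/(g/m^2)


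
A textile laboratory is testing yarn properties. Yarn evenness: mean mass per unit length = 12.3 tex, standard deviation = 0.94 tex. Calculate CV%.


Formula: CV% = (standard deviation / mean) * 100
Step 1: Ratio = 0.94 / 12.3 = 0.076423
Step 2: CV% = 0.076423 * 100 = 7.6423% ≈ 7.6%

7.6%


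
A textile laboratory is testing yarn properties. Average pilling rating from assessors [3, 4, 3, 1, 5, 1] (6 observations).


Formula: Mean = sum / count
Sum = 3 + 4 + 3 + 1 + 5 + 1 = 17
Mean = 17 / 6 = 2.8

2.8


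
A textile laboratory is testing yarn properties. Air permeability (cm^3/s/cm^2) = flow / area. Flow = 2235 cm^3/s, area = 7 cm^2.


Formula: Air Permeability = Airflow / Test Area
AP = 2235 cm^3/s / 7 cm^2
AP = 319.3 cm^3/s/cm^2

319.3 cm^3/s/cm^2


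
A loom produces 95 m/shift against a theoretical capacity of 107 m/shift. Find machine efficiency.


Formula: Efficiency% = (Actual output / Theoretical output) * 100
Efficiency% = (95 / 107) * 100
Efficiency% = 0.88785 * 100 = 88.785% ≈ 88.8%

88.8%


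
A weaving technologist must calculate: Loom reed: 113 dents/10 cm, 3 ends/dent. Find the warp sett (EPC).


Formula: EPC = (dents per 10 cm * ends per dent) / 10
Step 1: Total ends per 10 cm = 113 * 3 = 339
Step 2: EPC = 339 / 10 = 33.9 ends/cm

33.9 ends/cm


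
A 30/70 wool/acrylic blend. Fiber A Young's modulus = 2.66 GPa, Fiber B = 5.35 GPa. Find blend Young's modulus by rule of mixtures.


Formula: Blend property = (fraction_A * property_A) + (fraction_B * property_B)
Step 1: Contribution A = 30/100 * 2.66 GPa = 0.798 GPa
Step 2: Contribution B = 70/100 * 5.35 GPa = 3.745 GPa
Step 3: Blend Young's modulus = 0.798 + 3.745 = 4.543 GPa

4.543 GPa


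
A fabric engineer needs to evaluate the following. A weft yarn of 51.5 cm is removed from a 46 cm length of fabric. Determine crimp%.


Formula: Crimp% = ((L_yarn - L_fabric) / L_fabric) * 100
Step 1: Extension = 51.5 - 46 = 5.5 cm
Step 2: Crimp% = (5.5 / 46) * 100
Step 3: Crimp% = 0.119565 * 100 = 11.9565% ≈ 12.0%

12.0%


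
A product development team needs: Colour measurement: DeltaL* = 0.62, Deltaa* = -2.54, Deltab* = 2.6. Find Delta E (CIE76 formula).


Formula: Delta E = sqrt(dL*^2 + da*^2 + db*^2)
Step 1: dL*^2 = 0.62^2 = 0.3844
Step 2: da*^2 = (-2.54)^2 = 6.4516
Step 3: db*^2 = 2.6^2 = 6.76
Step 4: Sum = 0.3844 + 6.4516 + 6.76 = 13.596
Step 5: Delta E = sqrt(13.596) = 3.69

3.69 Delta E


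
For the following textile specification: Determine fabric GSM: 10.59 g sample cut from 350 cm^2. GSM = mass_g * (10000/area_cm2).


Formula: GSM = mass_g / area_m2
Step 1: Convert area: 350 cm^2 = 350 / 10000 = 0.035 m^2
Step 2: GSM = 10.59 g / 0.035 m^2 = 302.6 g/m^2

302.6 g/m^2


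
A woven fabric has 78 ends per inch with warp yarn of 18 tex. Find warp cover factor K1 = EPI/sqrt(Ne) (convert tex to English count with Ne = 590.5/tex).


Formula: K1 = EPI / sqrt(Ne), with Ne = 590.5 / tex_warp
Step 1: Ne = 590.5 / 18 = 32.806
Step 2: sqrt(Ne) = sqrt(32.806) = 5.7277
Step 3: K1 = 78 / 5.7277 = 13.6

13.6


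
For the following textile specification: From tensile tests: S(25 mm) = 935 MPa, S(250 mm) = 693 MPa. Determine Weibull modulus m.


Formula: m = ln(L1/L2) / ln(S2/S1)
Step 1: ln(L1/L2) = ln(25/250) = -2.30259
Step 2: S2/S1 = 693/935 = 0.74118
Step 3: ln(S2/S1) = ln(0.74118) = -0.29951
Step 4: m = -2.30259 / -0.29951 = 7.69

7.69 (Weibull m)


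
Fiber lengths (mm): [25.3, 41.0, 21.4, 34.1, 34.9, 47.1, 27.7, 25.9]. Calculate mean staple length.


Formula: Mean = sum of lengths / count
Sum = 25.3 + 41.0 + 21.4 + 34.1 + 34.9 + 47.1 + 27.7 + 25.9
Sum = 257.4 mm
Mean = 257.4 / 8 = 32.18 mm

32.18 mm


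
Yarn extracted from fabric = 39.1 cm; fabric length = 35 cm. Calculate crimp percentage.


Formula: Crimp% = ((L_yarn - L_fabric) / L_fabric) * 100
Step 1: Extension = 39.1 - 35 = 4.1 cm
Step 2: Crimp% = (4.1 / 35) * 100
Step 3: Crimp% = 0.117143 * 100 = 11.7143% ≈ 11.7%

11.7%


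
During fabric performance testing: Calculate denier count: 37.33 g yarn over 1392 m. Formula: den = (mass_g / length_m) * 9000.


Formula: den = (mass_g / length_m) * 9000
Substituting: den = (37.33 / 1392) * 9000
Intermediate: 37.33 / 1392 = 0.02681753 g/m
den = 0.02681753 * 9000 = 241.4 denier

241.4 denier


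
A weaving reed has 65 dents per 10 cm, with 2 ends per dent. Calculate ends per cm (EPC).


Formula: EPC = (dents per 10 cm * ends per dent) / 10
Step 1: Total ends per 10 cm = 65 * 2 = 130
Step 2: EPC = 130 / 10 = 13.0 ends/cm

13.0 ends/cm


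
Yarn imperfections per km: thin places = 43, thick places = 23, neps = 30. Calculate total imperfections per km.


Formula: Total = thin places + thick places + neps
Total = 43 + 23 + 30
Total = 96 imperfections/km

96 imperfections/km


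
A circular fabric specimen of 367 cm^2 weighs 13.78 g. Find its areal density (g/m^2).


Formula: GSM = mass_g / area_m2
Step 1: Convert area: 367 cm^2 = 367 / 10000 = 0.0367 m^2
Step 2: GSM = 13.78 g / 0.0367 m^2 = 375.5 g/m^2

375.5 g/m^2


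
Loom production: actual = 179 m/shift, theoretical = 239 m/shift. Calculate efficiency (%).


Formula: Efficiency% = (Actual output / Theoretical output) * 100
Efficiency% = (179 / 239) * 100
Efficiency% = 0.748954 * 100 = 74.8954% ≈ 74.9%

74.9%


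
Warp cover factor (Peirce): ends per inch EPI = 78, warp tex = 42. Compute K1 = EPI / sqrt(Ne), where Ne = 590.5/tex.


Formula: K1 = EPI / sqrt(Ne), with Ne = 590.5 / tex_warp
Step 1: Ne = 590.5 / 42 = 14.06
Step 2: sqrt(Ne) = sqrt(14.06) = 3.7497
Step 3: K1 = 78 / 3.7497 = 20.8

20.8


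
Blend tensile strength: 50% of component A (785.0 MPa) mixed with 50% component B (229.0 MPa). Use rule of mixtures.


Formula: Blend property = (fraction_A * property_A) + (fraction_B * property_B)
Step 1: Contribution A = 50/100 * 785.0 MPa = 392.5 MPa
Step 2: Contribution B = 50/100 * 229.0 MPa = 114.5 MPa
Step 3: Blend tensile strength = 392.5 + 114.5 = 507.0 MPa

507.0 MPa


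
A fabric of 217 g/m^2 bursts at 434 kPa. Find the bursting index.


Formula: Bursting Index = Bursting Strength / Fabric GSM
BI = 434 kPa / 217 g/m^2
BI = 2.000 kPa/(g/m^2)

2.000 kPa/(g/m^2)


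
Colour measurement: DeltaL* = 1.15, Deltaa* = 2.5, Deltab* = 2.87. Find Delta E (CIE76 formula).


Formula: Delta E = sqrt(dL*^2 + da*^2 + db*^2)
Step 1: dL*^2 = 1.15^2 = 1.3225
Step 2: da*^2 = 2.5^2 = 6.25
Step 3: db*^2 = 2.87^2 = 8.2369
Step 4: Sum = 1.3225 + 6.25 + 8.2369 = 15.8094
Step 5: Delta E = sqrt(15.8094) = 3.98

3.98 Delta E


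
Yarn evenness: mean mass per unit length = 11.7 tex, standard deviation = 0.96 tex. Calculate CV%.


Formula: CV% = (standard deviation / mean) * 100
Step 1: Ratio = 0.96 / 11.7 = 0.082051
Step 2: CV% = 0.082051 * 100 = 8.2051% ≈ 8.2%

8.2%


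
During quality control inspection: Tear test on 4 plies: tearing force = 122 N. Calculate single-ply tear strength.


Formula: Per-ply strength = Total force / Number of plies
Per-ply = 122 N / 4
Per-ply = 30.5 N

30.5 N


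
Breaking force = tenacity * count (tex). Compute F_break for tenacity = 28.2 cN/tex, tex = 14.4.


Formula: Breaking force = Tenacity * Linear density
F = 28.2 cN/tex * 14.4 tex
F = 406.08 cN

406.08 cN


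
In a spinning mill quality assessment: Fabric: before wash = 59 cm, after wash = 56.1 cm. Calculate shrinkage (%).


Formula: Shrinkage% = ((L_before - L_after) / L_before) * 100
Step 1: Shrinkage = 59 - 56.1 = 2.9 cm
Step 2: Shrinkage% = (2.9 / 59) * 100
Step 3: Shrinkage% = 0.049153 * 100 = 4.9153% ≈ 4.9%

4.9%


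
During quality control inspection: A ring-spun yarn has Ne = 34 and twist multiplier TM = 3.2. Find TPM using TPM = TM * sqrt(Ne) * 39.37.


Formula: TPM = TM * sqrt(Ne) * 39.37
Step 1: sqrt(Ne) = sqrt(34) = 5.831
Step 2: TM * sqrt(Ne) = 3.2 * 5.831 = 18.6592
Step 3: TPM = 18.6592 * 39.37 = 735 twists/m

735 twists/m
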